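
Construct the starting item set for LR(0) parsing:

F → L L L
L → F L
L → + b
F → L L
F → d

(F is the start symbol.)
{ [F → . L L L], [F → . L L], [F → . d], [F' → . F], [L → . + b], [L → . F L] }

First, augment the grammar with F' → F
I₀ = CLOSURE({ [F' → . F] }):
  [F' → . F] has the dot before F: add [F → . L L L], [F → . L L], [F → . d]
  [F → . L L L] has the dot before L: add [L → . F L], [L → . + b]
No further items can be added.

I₀ = { [F → . L L L], [F → . L L], [F → . d], [F' → . F], [L → . + b], [L → . F L] }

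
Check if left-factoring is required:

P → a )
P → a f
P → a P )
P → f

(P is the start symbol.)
Yes, P has productions with common prefix 'a'

Left-factoring is needed when two productions for the same non-terminal
share a common prefix on the right-hand side.

Productions for P:
  P → a )
  P → a f
  P → a P )
  P → f

Found common prefix 'a' in productions for P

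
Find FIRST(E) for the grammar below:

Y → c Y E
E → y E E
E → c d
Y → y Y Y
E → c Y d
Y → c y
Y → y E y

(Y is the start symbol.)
{ 'c', 'y' }

From E → y E E:
  - y is a terminal: add 'y' and stop
From E → c d:
  - c is a terminal: add 'c' and stop
From E → c Y d:
  - c is a terminal: add 'c' and stop

Collecting: FIRST(E) = { 'c', 'y' }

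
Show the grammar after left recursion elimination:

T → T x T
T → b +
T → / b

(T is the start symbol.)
T is directly left-recursive. The standard transformation for
  A → A α₁ | ... | A α_m | β₁ | ... | β_n
is
  A  → β₁ A' | ... | β_n A'
  A' → α₁ A' | ... | α_m A' | ε

T → b + becomes T → b + T'
T → / b becomes T → / b T'
T → T x T becomes T' → x T T'
Add T' → ε

Resulting grammar:
T → b + T'
T → / b T'
T' → x T T'
T' → ε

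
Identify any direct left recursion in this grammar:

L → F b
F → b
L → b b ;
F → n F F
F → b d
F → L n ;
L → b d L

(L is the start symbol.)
No direct left recursion

Direct left recursion occurs when N → N α for some non-terminal N (the right-hand side begins with the left-hand side itself).

L → F b: starts with F
F → b: starts with b
L → b b ;: starts with b
F → n F F: starts with n
F → b d: starts with b
F → L n ;: starts with L
L → b d L: starts with b

No direct left recursion found.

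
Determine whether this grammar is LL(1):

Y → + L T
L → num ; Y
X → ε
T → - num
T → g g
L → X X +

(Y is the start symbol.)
A grammar is LL(1) if for each non-terminal N with multiple productions, the predict sets of those productions are pairwise disjoint, where PREDICT(N → α) = (FIRST(α) \ {ε}) ∪ (FOLLOW(N) if α ⇒* ε).

Relevant sets:
  FIRST(X) = { ε }

For L:
  PREDICT(L → num ';' Y) = { 'num' }
  PREDICT(L → X X '+') = { '+' }
For T:
  PREDICT(T → '-' num) = { '-' }
  PREDICT(T → g g) = { 'g' }
Y, X have a single production, so nothing to check there.

All predict sets are disjoint. The grammar IS LL(1).

Answer: Yes, the grammar is LL(1).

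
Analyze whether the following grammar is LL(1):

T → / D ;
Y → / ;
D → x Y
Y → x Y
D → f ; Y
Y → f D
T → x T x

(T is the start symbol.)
A grammar is LL(1) if for each non-terminal N with multiple productions, the predict sets of those productions are pairwise disjoint, where PREDICT(N → α) = (FIRST(α) \ {ε}) ∪ (FOLLOW(N) if α ⇒* ε).

For T:
  PREDICT(T → '/' D ';') = { '/' }
  PREDICT(T → x T x) = { 'x' }
For Y:
  PREDICT(Y → '/' ';') = { '/' }
  PREDICT(Y → x Y) = { 'x' }
  PREDICT(Y → f D) = { 'f' }
For D:
  PREDICT(D → x Y) = { 'x' }
  PREDICT(D → f ';' Y) = { 'f' }

All predict sets are disjoint. The grammar IS LL(1).

Answer: Yes, the grammar is LL(1).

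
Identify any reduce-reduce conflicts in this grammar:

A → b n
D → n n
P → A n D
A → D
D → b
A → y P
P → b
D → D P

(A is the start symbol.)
Augment with A' → A and build the canonical LR(0) collection (I0 = CLOSURE({[A' → . A]}), then GOTO on every symbol after a dot until no new states appear). It has 15 states:
  I0: { [A → . D], [A → . b n], [A → . y P], [A' → . A], [D → . D P], [D → . b], [D → . n n] }  — shift
  I1: { [A' → A .] }  — accept
  I2: { [A → . D], [A → . b n], [A → . y P], [A → D .], [D → . D P], [D → . b], [D → . n n], [D → D . P], [P → . A n D], [P → . b] }  — shift, reduce
  I3: { [A → b . n], [D → b .] }  — shift, reduce
  I4: { [D → n . n] }  — shift
  I5: { [A → . D], [A → . b n], [A → . y P], [A → y . P], [D → . D P], [D → . b], [D → . n n], [P → . A n D], [P → . b] }  — shift
  I6: { [P → A . n D] }  — shift
  I7: { [A → y P .] }  — reduce
  I8: { [A → b . n], [D → b .], [P → b .] }  — shift, 2 reduces
  I9: { [A → b n .] }  — reduce
  I10: { [D → . D P], [D → . b], [D → . n n], [P → A n . D] }  — shift
  I11: { [A → . D], [A → . b n], [A → . y P], [D → . D P], [D → . b], [D → . n n], [D → D . P], [P → . A n D], [P → . b], [P → A n D .] }  — shift, reduce
  I12: { [D → b .] }  — reduce
  I13: { [D → D P .] }  — reduce
  I14: { [D → n n .] }  — reduce

I8 contains complete items [D → b .], [P → b .] — reduce-reduce conflict.

Answer: Yes — I8: [D → b .] vs [P → b .]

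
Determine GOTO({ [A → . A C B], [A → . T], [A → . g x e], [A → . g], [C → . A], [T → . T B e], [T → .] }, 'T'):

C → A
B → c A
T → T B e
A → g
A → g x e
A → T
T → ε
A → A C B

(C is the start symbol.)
{ [A → T .], [B → . c A], [T → T . B e] }

GOTO(I, 'T') = CLOSURE({ [A → αX.β] : [A → α.Xβ] ∈ I, X = 'T' })

Items with dot before 'T', with the dot advanced:
  [A → . T] → [A → T .]
  [T → . T B e] → [T → T . B e]
Closure of the advanced items:
  [T → T . B e] has the dot before B: add [B → . c A]

GOTO = { [A → T .], [B → . c A], [T → T . B e] }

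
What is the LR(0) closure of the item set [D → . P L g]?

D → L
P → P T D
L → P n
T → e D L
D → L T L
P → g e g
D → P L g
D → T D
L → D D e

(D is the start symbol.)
{ [D → . P L g], [P → . P T D], [P → . g e g] }

Start with: [D → . P L g]
  [D → . P L g] has the dot before P: add [P → . P T D], [P → . g e g]
No further items can be added.

CLOSURE = { [D → . P L g], [P → . P T D], [P → . g e g] }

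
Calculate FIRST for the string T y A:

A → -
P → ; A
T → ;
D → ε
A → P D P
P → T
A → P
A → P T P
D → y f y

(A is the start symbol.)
FIRST sets of the non-terminals involved (from the grammar, by fixed-point iteration):
  FIRST(T) = { ';' }

To compute FIRST(T y A), process the symbols left to right:
Symbol T is a non-terminal. Add FIRST(T) \ {ε} = { ';' }
T is not nullable (ε ∉ FIRST(T)), so stop here.
FIRST(T y A) = { ';' }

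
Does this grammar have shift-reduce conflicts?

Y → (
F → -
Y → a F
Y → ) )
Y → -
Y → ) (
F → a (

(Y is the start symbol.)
No shift-reduce conflicts

A shift-reduce conflict occurs when an LR(0) state has both:
  - a complete (reduce) item [A → α .] (dot at the end), and
  - a shift item [B → β . c γ] (dot before a terminal).

Augment with Y' → Y and build the canonical LR(0) collection (I0 = CLOSURE({[Y' → . Y]}), then GOTO on every symbol after a dot until no new states appear). It has 12 states:
  I0: { [Y → . (], [Y → . ) (], [Y → . ) )], [Y → . -], [Y → . a F], [Y' → . Y] }  — shift
  I1: { [Y → ( .] }  — reduce
  I2: { [Y → ) . (], [Y → ) . )] }  — shift
  I3: { [Y → - .] }  — reduce
  I4: { [Y' → Y .] }  — accept
  I5: { [F → . -], [F → . a (], [Y → a . F] }  — shift
  I6: { [F → - .] }  — reduce
  I7: { [Y → a F .] }  — reduce
  I8: { [F → a . (] }  — shift
  I9: { [F → a ( .] }  — reduce
  I10: { [Y → ) ( .] }  — reduce
  I11: { [Y → ) ) .] }  — reduce

No state contains both a complete item and a shift item.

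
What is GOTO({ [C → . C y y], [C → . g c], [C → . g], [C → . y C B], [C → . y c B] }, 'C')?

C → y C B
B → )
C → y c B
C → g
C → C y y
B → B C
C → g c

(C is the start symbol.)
{ [C → C . y y] }

GOTO(I, 'C') = CLOSURE({ [A → αX.β] : [A → α.Xβ] ∈ I, X = 'C' })

Items with dot before 'C', with the dot advanced:
  [C → . C y y] → [C → C . y y]
Closure adds nothing (no advanced item has the dot before a non-terminal).

GOTO = { [C → C . y y] }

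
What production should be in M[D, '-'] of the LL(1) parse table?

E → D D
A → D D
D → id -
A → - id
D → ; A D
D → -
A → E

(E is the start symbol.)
To find M[D, '-'], we find productions for D where '-' is in the predict set (PREDICT(N → α) = (FIRST(α) \ {ε}) ∪ (FOLLOW(N) if α ⇒* ε)).

D → id -: PREDICT = { 'id' }
D → ; A D: PREDICT = { ';' }
D → -: PREDICT = { '-' }
  '-' is in predict set, so this production goes in M[D, '-']

M[D, '-'] = D → -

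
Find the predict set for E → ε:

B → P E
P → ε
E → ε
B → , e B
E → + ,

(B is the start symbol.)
{ $ }

PREDICT(E → ε) = (FIRST(RHS) \ {ε}) ∪ (FOLLOW(E) if ε ∈ FIRST(RHS), i.e. RHS ⇒* ε)
The right-hand side is ε (FIRST(ε) = { ε }), so the predict set is FOLLOW(E) = { $ }
PREDICT(E → ε) = { $ }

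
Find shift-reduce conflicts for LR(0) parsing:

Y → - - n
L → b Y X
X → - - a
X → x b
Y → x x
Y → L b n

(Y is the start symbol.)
No shift-reduce conflicts

A shift-reduce conflict occurs when an LR(0) state has both:
  - a complete (reduce) item [A → α .] (dot at the end), and
  - a shift item [B → β . c γ] (dot before a terminal).

Augment with Y' → Y and build the canonical LR(0) collection (I0 = CLOSURE({[Y' → . Y]}), then GOTO on every symbol after a dot until no new states appear). It has 18 states:
  I0: { [L → . b Y X], [Y → . - - n], [Y → . L b n], [Y → . x x], [Y' → . Y] }  — shift
  I1: { [Y → - . - n] }  — shift
  I2: { [Y → L . b n] }  — shift
  I3: { [Y' → Y .] }  — accept
  I4: { [L → . b Y X], [L → b . Y X], [Y → . - - n], [Y → . L b n], [Y → . x x] }  — shift
  I5: { [Y → x . x] }  — shift
  I6: { [Y → x x .] }  — reduce
  I7: { [L → b Y . X], [X → . - - a], [X → . x b] }  — shift
  I8: { [X → - . - a] }  — shift
  I9: { [L → b Y X .] }  — reduce
  I10: { [X → x . b] }  — shift
  I11: { [X → x b .] }  — reduce
  I12: { [X → - - . a] }  — shift
  I13: { [X → - - a .] }  — reduce
  I14: { [Y → L b . n] }  — shift
  I15: { [Y → L b n .] }  — reduce
  I16: { [Y → - - . n] }  — shift
  I17: { [Y → - - n .] }  — reduce

No state contains both a complete item and a shift item.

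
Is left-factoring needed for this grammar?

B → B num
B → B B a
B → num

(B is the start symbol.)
Left-factoring is needed when two productions for the same non-terminal
share a common prefix on the right-hand side.

Productions for B:
  B → B num
  B → B B a
  B → num

Found common prefix 'B' in productions for B

Answer: Yes, B has productions with common prefix 'B'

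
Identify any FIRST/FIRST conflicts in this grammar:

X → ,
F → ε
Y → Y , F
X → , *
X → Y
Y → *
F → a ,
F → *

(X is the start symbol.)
Yes. X → ',' / X → ',' '*' on { ',' }; Y → Y ',' F / Y → '*' on { '*' }

A FIRST/FIRST conflict occurs when two productions N → α and N → β for the same non-terminal have FIRST(α) ∩ FIRST(β) ≠ ∅ (with ε ∈ FIRST of a nullable right-hand side, so two nullable alternatives also conflict).

FIRST sets of the non-terminals at (or reachable through a nullable prefix from) the front of some alternative:
  FIRST(Y) = { '*' }

Productions for X:
  X → ,: FIRST = { ',' }
  X → , *: FIRST = { ',' }
  X → Y: FIRST = { '*' }
Productions for F:
  F → ε: FIRST = { ε }
  F → a ,: FIRST = { 'a' }
  F → *: FIRST = { '*' }
Productions for Y:
  Y → Y , F: FIRST = { '*' }
  Y → *: FIRST = { '*' }

Conflict for X: X → , and X → , *
  Overlap: { ',' }
Conflict for Y: Y → Y , F and Y → *
  Overlap: { '*' }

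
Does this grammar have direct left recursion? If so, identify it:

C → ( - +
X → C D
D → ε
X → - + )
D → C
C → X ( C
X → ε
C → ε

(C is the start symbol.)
Direct left recursion occurs when N → N α for some non-terminal N (the right-hand side begins with the left-hand side itself).

C → ( - +: starts with '('
X → C D: starts with C
D → ε: starts with ε
X → - + ): starts with '-'
D → C: starts with C
C → X ( C: starts with X
X → ε: starts with ε
C → ε: starts with ε

No direct left recursion found.

Answer: No direct left recursion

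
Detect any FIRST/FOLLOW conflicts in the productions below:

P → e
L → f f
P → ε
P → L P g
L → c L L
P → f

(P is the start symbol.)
No FIRST/FOLLOW conflicts.

A FIRST/FOLLOW conflict occurs when a non-terminal N has a nullable alternative N → β (β ⇒* ε) and another alternative N → α with FIRST(α) ∩ FOLLOW(N) ≠ ∅: on such a lookahead the parser cannot decide between expanding α and letting N vanish via β.

Nullable non-terminals: P.
FIRST sets used below: FIRST(L) = { 'c', 'f' }

P: nullable alternative(s) P → ε; FOLLOW(P) = { $, 'g' }
  P → e: FIRST \ {ε} = { 'e' } — disjoint from FOLLOW(P)
  P → ε: FIRST \ {ε} = { } — this is the only nullable alternative, skip
  P → L P g: FIRST \ {ε} = { 'c', 'f' } — disjoint from FOLLOW(P)
  P → f: FIRST \ {ε} = { 'f' } — disjoint from FOLLOW(P)

L has no nullable alternative, so no FIRST/FOLLOW check is needed there.

No FIRST/FOLLOW conflicts found.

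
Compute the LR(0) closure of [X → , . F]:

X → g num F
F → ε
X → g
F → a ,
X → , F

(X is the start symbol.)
{ [F → . a ,], [F → .], [X → , . F] }

To compute CLOSURE, for each item [A → α.Bβ] where B is a non-terminal, add [B → .γ] for all productions B → γ; repeat for the newly added items until nothing changes.

Start with: [X → , . F]
  [X → , . F] has the dot before F: add [F → .], [F → . a ,]
No further items can be added.

CLOSURE = { [F → . a ,], [F → .], [X → , . F] }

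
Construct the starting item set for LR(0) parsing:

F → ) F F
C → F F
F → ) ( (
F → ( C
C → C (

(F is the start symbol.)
{ [F → . ( C], [F → . ) ( (], [F → . ) F F], [F' → . F] }

First, augment the grammar with F' → F
I₀ = CLOSURE({ [F' → . F] }):
  [F' → . F] has the dot before F: add [F → . ) F F], [F → . ) ( (], [F → . ( C]
No further items can be added.

I₀ = { [F → . ( C], [F → . ) ( (], [F → . ) F F], [F' → . F] }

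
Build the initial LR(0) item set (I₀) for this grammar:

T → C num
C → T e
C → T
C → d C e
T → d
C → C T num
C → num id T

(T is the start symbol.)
First, augment the grammar with T' → T
I₀ = CLOSURE({ [T' → . T] }):
  [T' → . T] has the dot before T: add [T → . C num], [T → . d]
  [T → . C num] has the dot before C: add [C → . T e], [C → . T], [C → . d C e], [C → . C T num], [C → . num id T]
No further items can be added.

I₀ = { [C → . C T num], [C → . T e], [C → . T], [C → . d C e], [C → . num id T], [T → . C num], [T → . d], [T' → . T] }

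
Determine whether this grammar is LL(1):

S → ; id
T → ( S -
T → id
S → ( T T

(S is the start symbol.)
A grammar is LL(1) if for each non-terminal N with multiple productions, the predict sets of those productions are pairwise disjoint, where PREDICT(N → α) = (FIRST(α) \ {ε}) ∪ (FOLLOW(N) if α ⇒* ε).

For S:
  PREDICT(S → ';' id) = { ';' }
  PREDICT(S → '(' T T) = { '(' }
For T:
  PREDICT(T → '(' S '-') = { '(' }
  PREDICT(T → id) = { 'id' }

All predict sets are disjoint. The grammar IS LL(1).

Answer: Yes, the grammar is LL(1).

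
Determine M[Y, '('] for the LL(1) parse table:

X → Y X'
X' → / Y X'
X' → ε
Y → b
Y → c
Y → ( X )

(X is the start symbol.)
To find M[Y, '('], we find productions for Y where '(' is in the predict set (PREDICT(N → α) = (FIRST(α) \ {ε}) ∪ (FOLLOW(N) if α ⇒* ε)).

Y → b: PREDICT = { 'b' }
Y → c: PREDICT = { 'c' }
Y → ( X ): PREDICT = { '(' }
  '(' is in predict set, so this production goes in M[Y, '(']

M[Y, '('] = Y → ( X )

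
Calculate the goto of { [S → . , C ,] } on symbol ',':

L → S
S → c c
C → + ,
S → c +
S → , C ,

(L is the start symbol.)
{ [C → . + ,], [S → , . C ,] }

GOTO(I, ',') = CLOSURE({ [A → αX.β] : [A → α.Xβ] ∈ I, X = ',' })

Items with dot before ',', with the dot advanced:
  [S → . , C ,] → [S → , . C ,]
Closure of the advanced items:
  [S → , . C ,] has the dot before C: add [C → . + ,]

GOTO = { [C → . + ,], [S → , . C ,] }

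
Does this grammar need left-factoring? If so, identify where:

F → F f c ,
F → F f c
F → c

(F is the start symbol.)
Left-factoring is needed when two productions for the same non-terminal
share a common prefix on the right-hand side.

Productions for F:
  F → F f c ,
  F → F f c
  F → c

Found common prefix 'F f c' in productions for F

Answer: Yes, F has productions with common prefix 'F f c'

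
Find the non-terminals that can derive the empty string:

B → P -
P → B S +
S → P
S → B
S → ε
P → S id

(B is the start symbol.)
ε-productions: S → ε
So S is immediately nullable.
No further non-terminal can be added: every production for the remaining non-terminals contains a terminal or a non-nullable non-terminal.
Nullable = { 'S' }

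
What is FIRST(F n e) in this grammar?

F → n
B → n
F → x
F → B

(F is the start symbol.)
{ 'n', 'x' }

FIRST sets of the non-terminals involved (from the grammar, by fixed-point iteration):
  FIRST(F) = { 'n', 'x' }

To compute FIRST(F n e), process the symbols left to right:
Symbol F is a non-terminal. Add FIRST(F) \ {ε} = { 'n', 'x' }
F is not nullable (ε ∉ FIRST(F)), so stop here.
FIRST(F n e) = { 'n', 'x' }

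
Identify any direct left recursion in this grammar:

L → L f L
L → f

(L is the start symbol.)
Direct left recursion occurs when N → N α for some non-terminal N (the right-hand side begins with the left-hand side itself).

L → L f L: LEFT RECURSIVE (starts with L)
L → f: starts with f

The grammar has direct left recursion on: L.

Answer: Yes, L is left-recursive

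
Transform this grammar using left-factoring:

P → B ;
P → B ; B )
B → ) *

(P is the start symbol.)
Left-factoring transforms A → αβ₁ | αβ₂ into A → αA' and A' → β₁ | β₂
(α is the longest common prefix among the alternatives). Repeat until
no nonterminal has two alternatives with a common prefix.

Round 1: P has alternatives sharing prefix 'B ;'. Introduce P': P → B ; P'
  Add: P' → ε
  Add: P' → B )

No remaining common prefixes — done.

Resulting grammar:
P → B ; P'
P' → ε
P' → B )
B → ) *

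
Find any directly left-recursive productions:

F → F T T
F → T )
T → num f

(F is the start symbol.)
Direct left recursion occurs when N → N α for some non-terminal N (the right-hand side begins with the left-hand side itself).

F → F T T: LEFT RECURSIVE (starts with F)
F → T ): starts with T
T → num f: starts with num

The grammar has direct left recursion on: F.

Answer: Yes, F is left-recursive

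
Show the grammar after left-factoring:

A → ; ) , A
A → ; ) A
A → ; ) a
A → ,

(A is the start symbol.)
Left-factoring transforms A → αβ₁ | αβ₂ into A → αA' and A' → β₁ | β₂
(α is the longest common prefix among the alternatives). Repeat until
no nonterminal has two alternatives with a common prefix.

Round 1: A has alternatives sharing prefix '; )'. Introduce A': A → ; ) A'
  Add: A' → , A
  Add: A' → A
  Add: A' → a

No remaining common prefixes — done.

Resulting grammar:
A → ; ) A'
A' → , A
A' → A
A' → a
A → ,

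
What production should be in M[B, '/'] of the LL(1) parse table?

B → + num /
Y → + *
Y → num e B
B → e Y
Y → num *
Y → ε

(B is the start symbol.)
Empty (error entry)

To find M[B, '/'], we find productions for B where '/' is in the predict set (PREDICT(N → α) = (FIRST(α) \ {ε}) ∪ (FOLLOW(N) if α ⇒* ε)).

B → + num /: PREDICT = { '+' }
B → e Y: PREDICT = { 'e' }

M[B, '/'] is empty (no production applies)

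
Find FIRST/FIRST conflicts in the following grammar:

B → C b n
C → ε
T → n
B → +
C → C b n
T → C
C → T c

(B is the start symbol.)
A FIRST/FIRST conflict occurs when two productions N → α and N → β for the same non-terminal have FIRST(α) ∩ FIRST(β) ≠ ∅ (with ε ∈ FIRST of a nullable right-hand side, so two nullable alternatives also conflict).

FIRST sets of the non-terminals at (or reachable through a nullable prefix from) the front of some alternative:
  FIRST(C) = { 'b', 'c', 'n', ε }
  FIRST(T) = { 'b', 'c', 'n', ε }

Productions for B:
  B → C b n: FIRST = { 'b', 'c', 'n' }
  B → +: FIRST = { '+' }
Productions for C:
  C → ε: FIRST = { ε }
  C → C b n: FIRST = { 'b', 'c', 'n' }
  C → T c: FIRST = { 'b', 'c', 'n' }
Productions for T:
  T → n: FIRST = { 'n' }
  T → C: FIRST = { 'b', 'c', 'n', ε }

Conflict for C: C → C b n and C → T c
  Overlap: { 'b', 'c', 'n' }
Conflict for T: T → n and T → C
  Overlap: { 'n' }

Answer: Yes. C → C b n / C → T c on { 'b', 'c', 'n' }; T → n / T → C on { 'n' }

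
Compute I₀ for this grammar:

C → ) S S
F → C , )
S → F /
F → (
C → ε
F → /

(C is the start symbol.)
First, augment the grammar with C' → C
I₀ = CLOSURE({ [C' → . C] }):
  [C' → . C] has the dot before C: add [C → . ) S S], [C → .]
No further items can be added.

I₀ = { [C → . ) S S], [C → .], [C' → . C] }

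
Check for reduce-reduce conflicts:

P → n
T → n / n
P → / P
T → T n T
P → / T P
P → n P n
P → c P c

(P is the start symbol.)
Augment with P' → P and build the canonical LR(0) collection (I0 = CLOSURE({[P' → . P]}), then GOTO on every symbol after a dot until no new states appear). It has 21 states:
  I0: { [P → . / P], [P → . / T P], [P → . c P c], [P → . n P n], [P → . n], [P' → . P] }  — shift
  I1: { [P → . / P], [P → . / T P], [P → . c P c], [P → . n P n], [P → . n], [P → / . P], [P → / . T P], [T → . T n T], [T → . n / n] }  — shift
  I2: { [P' → P .] }  — accept
  I3: { [P → . / P], [P → . / T P], [P → . c P c], [P → . n P n], [P → . n], [P → c . P c] }  — shift
  I4: { [P → . / P], [P → . / T P], [P → . c P c], [P → . n P n], [P → . n], [P → n . P n], [P → n .] }  — shift, reduce
  I5: { [P → n P . n] }  — shift
  I6: { [P → n P n .] }  — reduce
  I7: { [P → c P . c] }  — shift
  I8: { [P → c P c .] }  — reduce
  I9: { [P → / P .] }  — reduce
  I10: { [P → . / P], [P → . / T P], [P → . c P c], [P → . n P n], [P → . n], [P → / T . P], [T → T . n T] }  — shift
  I11: { [P → . / P], [P → . / T P], [P → . c P c], [P → . n P n], [P → . n], [P → n . P n], [P → n .], [T → n . / n] }  — shift, reduce
  I12: { [P → . / P], [P → . / T P], [P → . c P c], [P → . n P n], [P → . n], [P → / . P], [P → / . T P], [T → . T n T], [T → . n / n], [T → n / . n] }  — shift
  I13: { [P → . / P], [P → . / T P], [P → . c P c], [P → . n P n], [P → . n], [P → n . P n], [P → n .], [T → n . / n], [T → n / n .] }  — shift, 2 reduces
  I14: { [P → / T P .] }  — reduce
  I15: { [P → . / P], [P → . / T P], [P → . c P c], [P → . n P n], [P → . n], [P → n . P n], [P → n .], [T → . T n T], [T → . n / n], [T → T n . T] }  — shift, reduce
  I16: { [T → T . n T], [T → T n T .] }  — shift, reduce
  I17: { [T → . T n T], [T → . n / n], [T → T n . T] }  — shift
  I18: { [T → n . / n] }  — shift
  I19: { [T → n / . n] }  — shift
  I20: { [T → n / n .] }  — reduce

I13 contains complete items [P → n .], [T → n / n .] — reduce-reduce conflict.

Answer: Yes — I13: [P → n .] vs [T → n / n .]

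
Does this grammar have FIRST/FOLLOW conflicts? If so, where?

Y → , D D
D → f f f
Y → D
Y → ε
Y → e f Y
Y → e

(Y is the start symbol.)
No FIRST/FOLLOW conflicts.

A FIRST/FOLLOW conflict occurs when a non-terminal N has a nullable alternative N → β (β ⇒* ε) and another alternative N → α with FIRST(α) ∩ FOLLOW(N) ≠ ∅: on such a lookahead the parser cannot decide between expanding α and letting N vanish via β.

Nullable non-terminals: Y.
FIRST sets used below: FIRST(D) = { 'f' }

Y: nullable alternative(s) Y → ε; FOLLOW(Y) = { $ }
  Y → , D D: FIRST \ {ε} = { ',' } — disjoint from FOLLOW(Y)
  Y → D: FIRST \ {ε} = { 'f' } — disjoint from FOLLOW(Y)
  Y → ε: FIRST \ {ε} = { } — this is the only nullable alternative, skip
  Y → e f Y: FIRST \ {ε} = { 'e' } — disjoint from FOLLOW(Y)
  Y → e: FIRST \ {ε} = { 'e' } — disjoint from FOLLOW(Y)

D has no nullable alternative, so no FIRST/FOLLOW check is needed there.

No FIRST/FOLLOW conflicts found.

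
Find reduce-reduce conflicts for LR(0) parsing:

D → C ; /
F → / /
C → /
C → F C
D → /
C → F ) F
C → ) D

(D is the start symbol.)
A reduce-reduce conflict occurs when an LR(0) state has two complete items [A → α .] and [B → β .] — both call for a reduction, and with no lookahead the parser cannot choose between them.

Augment with D' → D and build the canonical LR(0) collection (I0 = CLOSURE({[D' → . D]}), then GOTO on every symbol after a dot until no new states appear). It has 14 states:
  I0: { [C → . ) D], [C → . /], [C → . F ) F], [C → . F C], [D → . /], [D → . C ; /], [D' → . D], [F → . / /] }  — shift
  I1: { [C → ) . D], [C → . ) D], [C → . /], [C → . F ) F], [C → . F C], [D → . /], [D → . C ; /], [F → . / /] }  — shift
  I2: { [C → / .], [D → / .], [F → / . /] }  — shift, 2 reduces
  I3: { [D → C . ; /] }  — shift
  I4: { [D' → D .] }  — accept
  I5: { [C → . ) D], [C → . /], [C → . F ) F], [C → . F C], [C → F . ) F], [C → F . C], [F → . / /] }  — shift
  I6: { [C → ) . D], [C → . ) D], [C → . /], [C → . F ) F], [C → . F C], [C → F ) . F], [D → . /], [D → . C ; /], [F → . / /] }  — shift
  I7: { [C → / .], [F → / . /] }  — shift, reduce
  I8: { [C → F C .] }  — reduce
  I9: { [F → / / .] }  — reduce
  I10: { [C → ) D .] }  — reduce
  I11: { [C → . ) D], [C → . /], [C → . F ) F], [C → . F C], [C → F ) F .], [C → F . ) F], [C → F . C], [F → . / /] }  — shift, reduce
  I12: { [D → C ; . /] }  — shift
  I13: { [D → C ; / .] }  — reduce

I2 contains complete items [C → / .], [D → / .] — reduce-reduce conflict.

Answer: Yes — I2: [C → / .] vs [D → / .]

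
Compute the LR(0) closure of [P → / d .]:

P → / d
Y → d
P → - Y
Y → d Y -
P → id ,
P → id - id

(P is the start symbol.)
{ [P → / d .] }

Start with: [P → / d .]
The dot is at the end, so nothing is added.

CLOSURE = { [P → / d .] }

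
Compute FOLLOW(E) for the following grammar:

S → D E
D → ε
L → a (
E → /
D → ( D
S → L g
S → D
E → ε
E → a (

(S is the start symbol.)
To compute FOLLOW(E), find every occurrence of E on a right-hand side N → α E β: add FIRST(β) \ {ε}, and if β is empty or nullable also add FOLLOW(N). Iterate to a fixed point.

In S → D E: E is at the end, add FOLLOW(S)

The FOLLOW sets referred to above (computed the same way, to a fixed point):
  FOLLOW(S) = { $ }

Taking the union: FOLLOW(E) = { $ }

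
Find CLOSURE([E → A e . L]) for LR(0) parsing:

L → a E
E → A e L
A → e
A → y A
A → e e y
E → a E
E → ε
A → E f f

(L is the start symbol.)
{ [E → A e . L], [L → . a E] }

Start with: [E → A e . L]
  [E → A e . L] has the dot before L: add [L → . a E]
No further items can be added.

CLOSURE = { [E → A e . L], [L → . a E] }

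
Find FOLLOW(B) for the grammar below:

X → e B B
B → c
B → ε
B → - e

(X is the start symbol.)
{ $, '-', 'c' }

In X → e B B: B is followed by B, add FIRST(B) \ {ε} = { '-', 'c' }
  B is nullable, so also add FOLLOW(X)
In X → e B B: B is at the end, add FOLLOW(X)

The FOLLOW sets referred to above (computed the same way, to a fixed point):
  FOLLOW(X) = { $ }

Taking the union: FOLLOW(B) = { $, '-', 'c' }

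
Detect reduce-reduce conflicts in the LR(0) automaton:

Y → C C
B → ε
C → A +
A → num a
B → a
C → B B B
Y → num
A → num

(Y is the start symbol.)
Yes — I6: [A → num .] vs [Y → num .]

A reduce-reduce conflict occurs when an LR(0) state has two complete items [A → α .] and [B → β .] — both call for a reduction, and with no lookahead the parser cannot choose between them.

Augment with Y' → Y and build the canonical LR(0) collection (I0 = CLOSURE({[Y' → . Y]}), then GOTO on every symbol after a dot until no new states appear). It has 13 states:
  I0: { [A → . num a], [A → . num], [B → . a], [B → .], [C → . A +], [C → . B B B], [Y → . C C], [Y → . num], [Y' → . Y] }  — shift, reduce
  I1: { [C → A . +] }  — shift
  I2: { [B → . a], [B → .], [C → B . B B] }  — shift, reduce
  I3: { [A → . num a], [A → . num], [B → . a], [B → .], [C → . A +], [C → . B B B], [Y → C . C] }  — shift, reduce
  I4: { [Y' → Y .] }  — accept
  I5: { [B → a .] }  — reduce
  I6: { [A → num . a], [A → num .], [Y → num .] }  — shift, 2 reduces
  I7: { [A → num a .] }  — reduce
  I8: { [Y → C C .] }  — reduce
  I9: { [A → num . a], [A → num .] }  — shift, reduce
  I10: { [B → . a], [B → .], [C → B B . B] }  — shift, reduce
  I11: { [C → B B B .] }  — reduce
  I12: { [C → A + .] }  — reduce

I6 contains complete items [A → num .], [Y → num .] — reduce-reduce conflict.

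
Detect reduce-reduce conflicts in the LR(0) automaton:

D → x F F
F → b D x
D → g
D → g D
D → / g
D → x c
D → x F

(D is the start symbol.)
A reduce-reduce conflict occurs when an LR(0) state has two complete items [A → α .] and [B → β .] — both call for a reduction, and with no lookahead the parser cannot choose between them.

Augment with D' → D and build the canonical LR(0) collection (I0 = CLOSURE({[D' → . D]}), then GOTO on every symbol after a dot until no new states appear). It has 13 states:
  I0: { [D → . / g], [D → . g D], [D → . g], [D → . x F F], [D → . x F], [D → . x c], [D' → . D] }  — shift
  I1: { [D → / . g] }  — shift
  I2: { [D' → D .] }  — accept
  I3: { [D → . / g], [D → . g D], [D → . g], [D → . x F F], [D → . x F], [D → . x c], [D → g . D], [D → g .] }  — shift, reduce
  I4: { [D → x . F F], [D → x . F], [D → x . c], [F → . b D x] }  — shift
  I5: { [D → x F . F], [D → x F .], [F → . b D x] }  — shift, reduce
  I6: { [D → . / g], [D → . g D], [D → . g], [D → . x F F], [D → . x F], [D → . x c], [F → b . D x] }  — shift
  I7: { [D → x c .] }  — reduce
  I8: { [F → b D . x] }  — shift
  I9: { [F → b D x .] }  — reduce
  I10: { [D → x F F .] }  — reduce
  I11: { [D → g D .] }  — reduce
  I12: { [D → / g .] }  — reduce

No state contains more than one complete item.

Answer: No reduce-reduce conflicts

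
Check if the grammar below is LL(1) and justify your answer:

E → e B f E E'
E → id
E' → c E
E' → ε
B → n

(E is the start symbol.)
No. Predict set conflict for E': { 'c' }

Relevant sets:
  FOLLOW(E') = { $, 'c' }

For E:
  PREDICT(E → e B f E E') = { 'e' }
  PREDICT(E → id) = { 'id' }
For E':
  PREDICT(E' → c E) = { 'c' }
  PREDICT(E' → ε) = { $, 'c' }
B has a single production, so nothing to check there.

Conflict found: Predict set conflict for E': { 'c' }
The grammar is NOT LL(1).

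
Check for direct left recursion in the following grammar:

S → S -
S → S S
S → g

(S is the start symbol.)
Direct left recursion occurs when N → N α for some non-terminal N (the right-hand side begins with the left-hand side itself).

S → S -: LEFT RECURSIVE (starts with S)
S → S S: LEFT RECURSIVE (starts with S)
S → g: starts with g

The grammar has direct left recursion on: S.

Answer: Yes, S is left-recursive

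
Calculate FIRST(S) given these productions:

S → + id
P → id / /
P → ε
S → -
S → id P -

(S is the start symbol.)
To compute FIRST(S), examine every production with S on the left-hand side, reading each right-hand side left to right until a non-nullable symbol is reached.

From S → + id:
  - '+' is a terminal: add '+' and stop
From S → -:
  - '-' is a terminal: add '-' and stop
From S → id P -:
  - id is a terminal: add 'id' and stop

Collecting: FIRST(S) = { '+', '-', 'id' }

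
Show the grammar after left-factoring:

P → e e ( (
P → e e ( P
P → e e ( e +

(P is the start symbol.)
P → e e ( P'
P' → (
P' → P
P' → e +

Left-factoring transforms A → αβ₁ | αβ₂ into A → αA' and A' → β₁ | β₂
(α is the longest common prefix among the alternatives). Repeat until
no nonterminal has two alternatives with a common prefix.

Round 1: P has alternatives sharing prefix 'e e ('. Introduce P': P → e e ( P'
  Add: P' → (
  Add: P' → P
  Add: P' → e +

No remaining common prefixes — done.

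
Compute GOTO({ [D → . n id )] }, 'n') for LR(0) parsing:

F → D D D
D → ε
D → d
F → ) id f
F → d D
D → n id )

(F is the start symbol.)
{ [D → n . id )] }

GOTO(I, 'n') = CLOSURE({ [A → αX.β] : [A → α.Xβ] ∈ I, X = 'n' })

Items with dot before 'n', with the dot advanced:
  [D → . n id )] → [D → n . id )]
Closure adds nothing (no advanced item has the dot before a non-terminal).

GOTO = { [D → n . id )] }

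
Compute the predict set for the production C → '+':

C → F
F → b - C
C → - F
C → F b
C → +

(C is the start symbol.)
PREDICT(C → '+') = (FIRST(RHS) \ {ε}) ∪ (FOLLOW(C) if ε ∈ FIRST(RHS), i.e. RHS ⇒* ε)
FIRST('+') = { '+' }
ε ∉ FIRST('+'), so FOLLOW(C) is not added.
PREDICT(C → '+') = { '+' }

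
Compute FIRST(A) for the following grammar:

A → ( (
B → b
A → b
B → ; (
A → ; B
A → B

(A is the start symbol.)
{ '(', ';', 'b' }

To compute FIRST(A), examine every production with A on the left-hand side, reading each right-hand side left to right until a non-nullable symbol is reached.

FIRST sets of the other non-terminals involved (by the same procedure, iterated to a fixed point):
  FIRST(B) = { ';', 'b' }

From A → ( (:
  - '(' is a terminal: add '(' and stop
From A → b:
  - b is a terminal: add 'b' and stop
From A → ; B:
  - ';' is a terminal: add ';' and stop
From A → B:
  - B is a non-terminal: add FIRST(B) \ {ε} = { ';', 'b' }
    B is not nullable, so stop

Collecting: FIRST(A) = { '(', ';', 'b' }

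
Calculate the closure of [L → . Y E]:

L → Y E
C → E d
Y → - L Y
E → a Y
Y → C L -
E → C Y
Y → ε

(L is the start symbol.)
Start with: [L → . Y E]
  [L → . Y E] has the dot before Y: add [Y → . - L Y], [Y → . C L -], [Y → .]
  [Y → . C L -] has the dot before C: add [C → . E d]
  [C → . E d] has the dot before E: add [E → . a Y], [E → . C Y]
No further items can be added.

CLOSURE = { [C → . E d], [E → . C Y], [E → . a Y], [L → . Y E], [Y → . - L Y], [Y → . C L -], [Y → .] }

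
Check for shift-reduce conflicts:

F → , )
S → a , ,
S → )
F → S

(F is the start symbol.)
A shift-reduce conflict occurs when an LR(0) state has both:
  - a complete (reduce) item [A → α .] (dot at the end), and
  - a shift item [B → β . c γ] (dot before a terminal).

Augment with F' → F and build the canonical LR(0) collection (I0 = CLOSURE({[F' → . F]}), then GOTO on every symbol after a dot until no new states appear). It has 9 states:
  I0: { [F → . , )], [F → . S], [F' → . F], [S → . )], [S → . a , ,] }  — shift
  I1: { [S → ) .] }  — reduce
  I2: { [F → , . )] }  — shift
  I3: { [F' → F .] }  — accept
  I4: { [F → S .] }  — reduce
  I5: { [S → a . , ,] }  — shift
  I6: { [S → a , . ,] }  — shift
  I7: { [S → a , , .] }  — reduce
  I8: { [F → , ) .] }  — reduce

No state contains both a complete item and a shift item.

Answer: No shift-reduce conflicts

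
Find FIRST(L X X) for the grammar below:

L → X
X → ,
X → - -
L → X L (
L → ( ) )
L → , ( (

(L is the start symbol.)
{ '(', ',', '-' }

FIRST sets of the non-terminals involved (from the grammar, by fixed-point iteration):
  FIRST(L) = { '(', ',', '-' }

To compute FIRST(L X X), process the symbols left to right:
Symbol L is a non-terminal. Add FIRST(L) \ {ε} = { '(', ',', '-' }
L is not nullable (ε ∉ FIRST(L)), so stop here.
FIRST(L X X) = { '(', ',', '-' }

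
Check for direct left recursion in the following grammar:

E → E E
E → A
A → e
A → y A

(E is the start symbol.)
Direct left recursion occurs when N → N α for some non-terminal N (the right-hand side begins with the left-hand side itself).

E → E E: LEFT RECURSIVE (starts with E)
E → A: starts with A
A → e: starts with e
A → y A: starts with y

The grammar has direct left recursion on: E.

Answer: Yes, E is left-recursive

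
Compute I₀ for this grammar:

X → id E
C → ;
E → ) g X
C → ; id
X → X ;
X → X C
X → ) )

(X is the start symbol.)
First, augment the grammar with X' → X
I₀ = CLOSURE({ [X' → . X] }):
  [X' → . X] has the dot before X: add [X → . id E], [X → . X ;], [X → . X C], [X → . ) )]
No further items can be added.

I₀ = { [X → . ) )], [X → . X ;], [X → . X C], [X → . id E], [X' → . X] }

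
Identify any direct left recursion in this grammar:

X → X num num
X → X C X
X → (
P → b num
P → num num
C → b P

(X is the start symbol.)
X → X num num: LEFT RECURSIVE (starts with X)
X → X C X: LEFT RECURSIVE (starts with X)
X → (: starts with '('
P → b num: starts with b
P → num num: starts with num
C → b P: starts with b

The grammar has direct left recursion on: X.

Answer: Yes, X is left-recursive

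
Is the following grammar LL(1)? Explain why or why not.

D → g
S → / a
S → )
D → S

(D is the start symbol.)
A grammar is LL(1) if for each non-terminal N with multiple productions, the predict sets of those productions are pairwise disjoint, where PREDICT(N → α) = (FIRST(α) \ {ε}) ∪ (FOLLOW(N) if α ⇒* ε).

Relevant sets:
  FIRST(S) = { ')', '/' }

For D:
  PREDICT(D → g) = { 'g' }
  PREDICT(D → S) = { ')', '/' }
For S:
  PREDICT(S → '/' a) = { '/' }
  PREDICT(S → ')') = { ')' }

All predict sets are disjoint. The grammar IS LL(1).

Answer: Yes, the grammar is LL(1).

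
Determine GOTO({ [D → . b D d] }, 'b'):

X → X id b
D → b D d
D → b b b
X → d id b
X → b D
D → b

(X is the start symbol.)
{ [D → . b D d], [D → . b b b], [D → . b], [D → b . D d] }

GOTO(I, 'b') = CLOSURE({ [A → αX.β] : [A → α.Xβ] ∈ I, X = 'b' })

Items with dot before 'b', with the dot advanced:
  [D → . b D d] → [D → b . D d]
Closure of the advanced items:
  [D → b . D d] has the dot before D: add [D → . b D d], [D → . b b b], [D → . b]

GOTO = { [D → . b D d], [D → . b b b], [D → . b], [D → b . D d] }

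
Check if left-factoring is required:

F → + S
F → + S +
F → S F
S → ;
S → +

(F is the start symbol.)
Left-factoring is needed when two productions for the same non-terminal
share a common prefix on the right-hand side.

Productions for F:
  F → + S
  F → + S +
  F → S F
Productions for S:
  S → ;
  S → +

Found common prefix '+ S' in productions for F

Answer: Yes, F has productions with common prefix '+ S'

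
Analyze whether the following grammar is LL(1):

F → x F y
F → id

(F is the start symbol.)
Yes, the grammar is LL(1).

A grammar is LL(1) if for each non-terminal N with multiple productions, the predict sets of those productions are pairwise disjoint, where PREDICT(N → α) = (FIRST(α) \ {ε}) ∪ (FOLLOW(N) if α ⇒* ε).

For F:
  PREDICT(F → x F y) = { 'x' }
  PREDICT(F → id) = { 'id' }

All predict sets are disjoint. The grammar IS LL(1).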